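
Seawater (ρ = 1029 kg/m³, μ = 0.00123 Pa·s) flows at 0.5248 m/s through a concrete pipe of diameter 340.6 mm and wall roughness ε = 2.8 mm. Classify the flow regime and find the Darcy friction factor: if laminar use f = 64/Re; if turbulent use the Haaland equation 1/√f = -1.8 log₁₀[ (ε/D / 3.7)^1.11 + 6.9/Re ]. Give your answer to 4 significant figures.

f ≈ 0.03600

Re = ρVD/μ = 1029·0.5248·0.3406/0.00123 = 1.495e+05.
Re > 4000 → turbulent. ε/D = 0.0028/0.3406 = 0.00822; Haaland: 1/√f = -1.8 log₁₀[0.00113 + 4.61e-05] = 5.27, so f = 0.036.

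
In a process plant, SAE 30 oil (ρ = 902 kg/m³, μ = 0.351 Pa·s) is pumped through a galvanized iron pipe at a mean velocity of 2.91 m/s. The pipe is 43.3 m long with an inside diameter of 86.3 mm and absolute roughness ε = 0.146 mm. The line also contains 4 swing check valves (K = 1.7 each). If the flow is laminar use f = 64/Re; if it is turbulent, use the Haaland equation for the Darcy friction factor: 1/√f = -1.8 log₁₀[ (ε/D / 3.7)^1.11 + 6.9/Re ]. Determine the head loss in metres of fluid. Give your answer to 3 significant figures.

Reynolds number Re = ρVD/μ = 902 · 2.91 · 0.0863 / 0.351 = 645.4.
Re < 2300 → laminar flow, so f = 64/Re = 64/645.4 = 0.09917 (the turbulent correlation is not needed).
Total minor-loss coefficient ΣK = 4·1.7 = 6.8.
ΔP = [f·L/D + ΣK]·(ρV²/2) = [0.09917·43.3/0.0863 + 6.8]·(902·2.91²/2) = [49.76 + 6.8]·3819 = 2.16e+05 Pa.
Head loss h_f = ΔP/(ρg) = 2.16e+05/(902·9.81) = 24.4 m.

h_f ≈ 24.4 m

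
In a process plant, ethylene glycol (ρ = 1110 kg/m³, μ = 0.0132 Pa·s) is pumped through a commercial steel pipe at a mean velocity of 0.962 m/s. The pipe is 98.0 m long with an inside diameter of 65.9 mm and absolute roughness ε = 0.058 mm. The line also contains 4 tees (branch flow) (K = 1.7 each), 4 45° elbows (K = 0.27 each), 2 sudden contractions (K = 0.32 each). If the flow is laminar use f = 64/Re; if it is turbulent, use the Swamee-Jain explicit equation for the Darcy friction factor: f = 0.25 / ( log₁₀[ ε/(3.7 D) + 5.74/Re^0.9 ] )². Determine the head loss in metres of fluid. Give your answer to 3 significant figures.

Reynolds number Re = ρVD/μ = 1110 · 0.962 · 0.0659 / 0.0132 = 5331.
Re > 4000 → turbulent. Relative roughness ε/D = 5.8e-05/0.0659 = 0.00088. Swamee-Jain: f = 0.25/(log₁₀[0.00088/3.7 + 5.74/5331^0.9])² = 0.25/(log₁₀[0.000238 + 0.00254])² = 0.25/(-2.556)² = 0.03826.
Total minor-loss coefficient ΣK = 4·1.7 + 4·0.27 + 2·0.32 = 8.52.
ΔP = [f·L/D + ΣK]·(ρV²/2) = [0.03826·98/0.0659 + 8.52]·(1110·0.962²/2) = [56.89 + 8.52]·513.6 = 3.36e+04 Pa.
Head loss h_f = ΔP/(ρg) = 3.36e+04/(1110·9.81) = 3.09 m.

h_f ≈ 3.09 m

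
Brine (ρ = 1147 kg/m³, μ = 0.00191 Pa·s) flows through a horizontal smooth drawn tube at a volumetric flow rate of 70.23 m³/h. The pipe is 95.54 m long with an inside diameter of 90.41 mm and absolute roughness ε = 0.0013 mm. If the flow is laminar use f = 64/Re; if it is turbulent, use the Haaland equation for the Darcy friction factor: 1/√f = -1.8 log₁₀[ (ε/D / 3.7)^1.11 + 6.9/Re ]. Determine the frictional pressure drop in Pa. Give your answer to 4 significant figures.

ΔP ≈ 90510 Pa

Q = 70.23 m³/h = 70.23/3600 = 0.01951 m³/s.
Cross-sectional area A = πD²/4 = π(0.09041)²/4 = 0.00642 m²; mean velocity V = Q/A = 0.01951/0.00642 = 3.039 m/s.
Reynolds number Re = ρVD/μ = 1147 · 3.039 · 0.09041 / 0.00191 = 1.65e+05.
Re > 4000 → turbulent. Relative roughness ε/D = 1.3e-06/0.09041 = 1.44e-05. Haaland: 1/√f = -1.8 log₁₀[(1.44e-05/3.7)^1.11 + 6.9/1.65e+05] = -1.8 log₁₀[9.87e-07 + 4.18e-05] = 7.863, so f = 0.01617.
Darcy-Weisbach: ΔP = f(L/D)(ρV²/2) = 0.01617·(95.54/0.09041)·(1147·3.039²/2) = 0.01617·1057·5296 = 9.051e+04 Pa.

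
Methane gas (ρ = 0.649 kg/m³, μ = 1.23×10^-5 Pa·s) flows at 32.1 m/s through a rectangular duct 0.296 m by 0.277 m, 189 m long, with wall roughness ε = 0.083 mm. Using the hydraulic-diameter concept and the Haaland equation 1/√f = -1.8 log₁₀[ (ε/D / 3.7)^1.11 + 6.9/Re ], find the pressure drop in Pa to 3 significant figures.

ΔP ≈ 3560 Pa

Hydraulic diameter D_h = 4A/P = 4·(0.296·0.277)/(2·(0.296+0.277)) = 0.328/1.146 = 0.2862 m.
Re = ρVD_h/μ = 0.649·32.1·0.2862/1.23e-05 = 4.847e+05.
ε/D_h = 8.3e-05/0.2862 = 0.00029; Haaland gives 1/√f = -1.8 log₁₀[2.77e-05+1.42e-05] = 7.879, so f = 0.01611.
ΔP = f(L/D_h)(ρV²/2) = 0.01611·189/0.2862·334.4 = 3557 Pa.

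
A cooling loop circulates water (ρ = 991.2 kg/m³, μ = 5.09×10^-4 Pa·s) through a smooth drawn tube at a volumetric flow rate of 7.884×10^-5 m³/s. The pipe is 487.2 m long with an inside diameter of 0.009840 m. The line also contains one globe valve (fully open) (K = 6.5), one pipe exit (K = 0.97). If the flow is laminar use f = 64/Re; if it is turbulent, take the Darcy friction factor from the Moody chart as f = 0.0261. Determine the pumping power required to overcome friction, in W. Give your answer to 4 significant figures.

P ≈ 54.58 W

Cross-sectional area A = πD²/4 = π(0.00984)²/4 = 7.605e-05 m²; mean velocity V = Q/A = 7.884e-05/7.605e-05 = 1.037 m/s.
Reynolds number Re = ρVD/μ = 991.2 · 1.037 · 0.00984 / 0.000509 = 1.987e+04.
Re > 4000 → turbulent; use the Moody-chart value f = 0.0261.
Total minor-loss coefficient ΣK = 1·6.5 + 1·0.97 = 7.47.
ΔP = [f·L/D + ΣK]·(ρV²/2) = [0.0261·487.2/0.00984 + 7.47]·(991.2·1.037²/2) = [1292 + 7.47]·532.7 = 6.923e+05 Pa.
Pumping power P = QΔP = 7.884e-05·6.923e+05 = 54.584 W = 54.58 W.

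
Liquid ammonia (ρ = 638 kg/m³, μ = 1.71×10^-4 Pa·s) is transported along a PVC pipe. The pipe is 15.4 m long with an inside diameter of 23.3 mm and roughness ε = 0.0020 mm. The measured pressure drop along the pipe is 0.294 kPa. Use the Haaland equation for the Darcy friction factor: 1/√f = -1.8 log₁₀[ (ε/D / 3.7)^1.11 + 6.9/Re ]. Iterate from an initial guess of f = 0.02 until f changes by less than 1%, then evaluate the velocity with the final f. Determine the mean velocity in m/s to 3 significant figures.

V ≈ 0.232 m/s

Rearranging Darcy-Weisbach: V = √(2·ΔP·D/(f·L·ρ)). With ε/D = 2e-06/0.0233 = 8.58e-05, iterate starting from f = 0.02:
  f = 0.02 → V = √(2·294·0.0233/(0.02·15.4·638)) = 0.264 m/s; Re = ρVD/μ = 2.295e+04; f → 0.02503
  f = 0.02503 → V = 0.236 m/s; Re = 2.052e+04; f → 0.02572
  f = 0.02572 → V = 0.2328 m/s; Re = 2.024e+04; f → 0.02581
Converged (Δf/f < 1%). With the final f = 0.02581: V = √(2·294·0.0233/(0.02581·15.4·638)) = 0.2325 m/s.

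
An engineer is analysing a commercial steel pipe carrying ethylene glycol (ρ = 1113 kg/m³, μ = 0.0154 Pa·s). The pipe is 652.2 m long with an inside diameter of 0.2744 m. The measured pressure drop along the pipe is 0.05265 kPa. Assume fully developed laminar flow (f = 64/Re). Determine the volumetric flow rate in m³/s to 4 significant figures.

Q ≈ 7.294×10^-4 m³/s

For laminar flow, f = 64/Re with Re = ρVD/μ, so Darcy-Weisbach reduces to ΔP = 32μLV/D². Solving for V: V = ΔP·D²/(32μL) = 52.65·(0.2744)²/(32·0.0154·652.2) = 0.01233 m/s.
Check: Re = ρVD/μ = 1113·0.01233·0.2744/0.0154 = 244.6 < 2300, so the laminar assumption holds.
Q = V·A = 0.01233·(π/4·0.2744²) = 0.0007294 m³/s = 7.294×10^-4 m³/s.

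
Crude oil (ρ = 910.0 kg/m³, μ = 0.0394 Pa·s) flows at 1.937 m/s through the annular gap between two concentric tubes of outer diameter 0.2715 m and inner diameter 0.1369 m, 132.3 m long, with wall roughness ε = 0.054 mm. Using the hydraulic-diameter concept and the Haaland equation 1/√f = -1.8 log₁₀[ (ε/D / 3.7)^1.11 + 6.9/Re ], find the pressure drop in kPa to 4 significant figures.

ΔP ≈ 60.49 kPa

Hydraulic diameter D_h = 4A/P = D_o - D_i = 0.2715 - 0.1369 = 0.1346 m.
Re = ρVD_h/μ = 910·1.937·0.1346/0.0394 = 6022.
ε/D_h = 5.4e-05/0.1346 = 0.000401; Haaland gives 1/√f = -1.8 log₁₀[3.97e-05+0.00115] = 5.267, so f = 0.03605.
ΔP = f(L/D_h)(ρV²/2) = 0.03605·132.3/0.1346·1707 = 6.049e+04 Pa.
ΔP = 60.49 kPa.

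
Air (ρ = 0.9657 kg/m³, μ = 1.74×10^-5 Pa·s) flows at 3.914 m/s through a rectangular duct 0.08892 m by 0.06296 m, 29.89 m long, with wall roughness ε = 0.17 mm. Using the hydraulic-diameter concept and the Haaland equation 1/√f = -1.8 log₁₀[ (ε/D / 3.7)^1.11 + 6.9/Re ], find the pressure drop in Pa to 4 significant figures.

Hydraulic diameter D_h = 4A/P = 4·(0.08892·0.06296)/(2·(0.08892+0.06296)) = 0.02239/0.3038 = 0.07372 m.
Re = ρVD_h/μ = 0.9657·3.914·0.07372/1.74e-05 = 1.601e+04.
ε/D_h = 0.00017/0.07372 = 0.00231; Haaland gives 1/√f = -1.8 log₁₀[0.000277+0.000431] = 5.67, so f = 0.0311.
ΔP = f(L/D_h)(ρV²/2) = 0.0311·29.89/0.07372·7.397 = 93.27 Pa.

ΔP ≈ 93.27 Pa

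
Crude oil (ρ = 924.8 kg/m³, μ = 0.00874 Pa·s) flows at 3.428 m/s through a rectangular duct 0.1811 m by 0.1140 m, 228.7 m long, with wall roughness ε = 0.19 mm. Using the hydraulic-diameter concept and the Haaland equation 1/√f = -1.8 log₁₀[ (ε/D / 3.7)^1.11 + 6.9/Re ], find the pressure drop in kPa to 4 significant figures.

ΔP ≈ 219.0 kPa

Hydraulic diameter D_h = 4A/P = 4·(0.1811·0.114)/(2·(0.1811+0.114)) = 0.08258/0.5902 = 0.1399 m.
Re = ρVD_h/μ = 924.8·3.428·0.1399/0.00874 = 5.075e+04.
ε/D_h = 0.00019/0.1399 = 0.00136; Haaland gives 1/√f = -1.8 log₁₀[0.000154+0.000136] = 6.369, so f = 0.02466.
ΔP = f(L/D_h)(ρV²/2) = 0.02466·228.7/0.1399·5434 = 2.19e+05 Pa.
ΔP = 219.0 kPa.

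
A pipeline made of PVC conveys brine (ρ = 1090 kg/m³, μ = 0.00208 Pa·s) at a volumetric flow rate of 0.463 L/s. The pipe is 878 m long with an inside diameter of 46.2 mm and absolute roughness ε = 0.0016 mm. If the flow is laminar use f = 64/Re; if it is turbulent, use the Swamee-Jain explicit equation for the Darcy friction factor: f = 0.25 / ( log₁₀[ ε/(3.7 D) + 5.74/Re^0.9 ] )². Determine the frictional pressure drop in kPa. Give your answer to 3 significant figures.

Q = 0.463 L/s = 0.463/1000 = 0.000463 m³/s.
Cross-sectional area A = πD²/4 = π(0.0462)²/4 = 0.001676 m²; mean velocity V = Q/A = 0.000463/0.001676 = 0.2762 m/s.
Reynolds number Re = ρVD/μ = 1090 · 0.2762 · 0.0462 / 0.00208 = 6687.
Re > 4000 → turbulent. Relative roughness ε/D = 1.6e-06/0.0462 = 3.46e-05. Swamee-Jain: f = 0.25/(log₁₀[3.46e-05/3.7 + 5.74/6687^0.9])² = 0.25/(log₁₀[9.36e-06 + 0.00207])² = 0.25/(-2.682)² = 0.03476.
Darcy-Weisbach: ΔP = f(L/D)(ρV²/2) = 0.03476·(878/0.0462)·(1090·0.2762²/2) = 0.03476·1.9e+04·41.57 = 2.746e+04 Pa.
ΔP = 2.746e+04 Pa = 27.5 kPa.

ΔP ≈ 27.5 kPa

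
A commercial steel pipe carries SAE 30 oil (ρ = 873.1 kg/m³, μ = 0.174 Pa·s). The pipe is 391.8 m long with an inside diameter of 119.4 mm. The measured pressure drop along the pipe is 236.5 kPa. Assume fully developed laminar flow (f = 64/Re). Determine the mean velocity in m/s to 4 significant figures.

For laminar flow, f = 64/Re with Re = ρVD/μ, so Darcy-Weisbach reduces to ΔP = 32μLV/D². Solving for V: V = ΔP·D²/(32μL) = 2.365e+05·(0.1194)²/(32·0.174·391.8) = 1.546 m/s.
Check: Re = ρVD/μ = 873.1·1.546·0.1194/0.174 = 926 < 2300, so the laminar assumption holds.

V ≈ 1.546 m/s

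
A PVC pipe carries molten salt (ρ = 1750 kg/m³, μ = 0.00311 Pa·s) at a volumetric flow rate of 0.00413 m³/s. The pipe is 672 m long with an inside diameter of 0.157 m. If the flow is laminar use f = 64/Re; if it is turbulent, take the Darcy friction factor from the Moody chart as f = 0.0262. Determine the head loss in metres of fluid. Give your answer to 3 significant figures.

h_f ≈ 0.260 m

Cross-sectional area A = πD²/4 = π(0.157)²/4 = 0.01936 m²; mean velocity V = Q/A = 0.00413/0.01936 = 0.2133 m/s.
Reynolds number Re = ρVD/μ = 1750 · 0.2133 · 0.157 / 0.00311 = 1.885e+04.
Re > 4000 → turbulent; use the Moody-chart value f = 0.0262.
Darcy-Weisbach: ΔP = f(L/D)(ρV²/2) = 0.0262·(672/0.157)·(1750·0.2133²/2) = 0.0262·4280·39.82 = 4466 Pa.
Head loss h_f = ΔP/(ρg) = 4466/(1750·9.81) = 0.260 m.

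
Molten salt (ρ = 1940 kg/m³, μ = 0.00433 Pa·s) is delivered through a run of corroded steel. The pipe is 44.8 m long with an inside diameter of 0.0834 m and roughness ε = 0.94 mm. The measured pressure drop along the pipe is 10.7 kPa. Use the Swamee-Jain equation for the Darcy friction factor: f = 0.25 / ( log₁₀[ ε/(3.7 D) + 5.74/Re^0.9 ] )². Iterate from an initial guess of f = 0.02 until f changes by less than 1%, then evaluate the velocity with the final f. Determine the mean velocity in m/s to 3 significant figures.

Rearranging Darcy-Weisbach: V = √(2·ΔP·D/(f·L·ρ)). With ε/D = 0.00094/0.0834 = 0.0113, iterate starting from f = 0.02:
  f = 0.02 → V = √(2·1.07e+04·0.0834/(0.02·44.8·1940)) = 1.013 m/s; Re = ρVD/μ = 3.786e+04; f → 0.04137
  f = 0.04137 → V = 0.7045 m/s; Re = 2.633e+04; f → 0.04207
  f = 0.04207 → V = 0.6987 m/s; Re = 2.611e+04; f → 0.04209
Converged (Δf/f < 1%). With the final f = 0.04209: V = √(2·1.07e+04·0.0834/(0.04209·44.8·1940)) = 0.6985 m/s.

V ≈ 0.699 m/s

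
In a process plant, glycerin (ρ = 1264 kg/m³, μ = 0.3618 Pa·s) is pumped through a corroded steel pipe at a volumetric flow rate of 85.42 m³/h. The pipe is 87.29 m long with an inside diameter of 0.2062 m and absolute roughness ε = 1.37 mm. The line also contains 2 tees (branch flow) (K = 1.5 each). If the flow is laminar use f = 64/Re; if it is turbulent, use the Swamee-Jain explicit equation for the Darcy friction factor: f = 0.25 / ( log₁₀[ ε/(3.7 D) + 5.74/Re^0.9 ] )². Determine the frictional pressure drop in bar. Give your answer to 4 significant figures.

Q = 85.42 m³/h = 85.42/3600 = 0.02373 m³/s.
Cross-sectional area A = πD²/4 = π(0.2062)²/4 = 0.03339 m²; mean velocity V = Q/A = 0.02373/0.03339 = 0.7105 m/s.
Reynolds number Re = ρVD/μ = 1264 · 0.7105 · 0.2062 / 0.362 = 511.9.
Re < 2300 → laminar flow, so f = 64/Re = 64/511.9 = 0.125 (the turbulent correlation is not needed).
Total minor-loss coefficient ΣK = 2·1.5 = 3.
ΔP = [f·L/D + ΣK]·(ρV²/2) = [0.125·87.29/0.2062 + 3]·(1264·0.7105²/2) = [52.93 + 3]·319.1 = 1.785e+04 Pa.
ΔP = 1.785e+04 Pa = 0.1785 bar.

ΔP ≈ 0.1785 bar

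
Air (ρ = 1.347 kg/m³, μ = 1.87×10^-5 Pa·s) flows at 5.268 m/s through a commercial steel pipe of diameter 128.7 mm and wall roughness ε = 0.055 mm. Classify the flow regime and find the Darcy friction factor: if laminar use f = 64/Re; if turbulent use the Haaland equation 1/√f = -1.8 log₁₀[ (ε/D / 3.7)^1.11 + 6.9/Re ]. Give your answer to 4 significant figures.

f ≈ 0.02212

Re = ρVD/μ = 1.347·5.268·0.1287/1.87e-05 = 4.884e+04.
Re > 4000 → turbulent. ε/D = 5.5e-05/0.1287 = 0.000427; Haaland: 1/√f = -1.8 log₁₀[4.26e-05 + 0.000141] = 6.724, so f = 0.02212.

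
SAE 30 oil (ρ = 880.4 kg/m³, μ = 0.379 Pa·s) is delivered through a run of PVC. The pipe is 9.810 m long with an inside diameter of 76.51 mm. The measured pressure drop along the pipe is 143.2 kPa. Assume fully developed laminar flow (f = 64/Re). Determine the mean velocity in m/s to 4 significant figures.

V ≈ 7.046 m/s

For laminar flow, f = 64/Re with Re = ρVD/μ, so Darcy-Weisbach reduces to ΔP = 32μLV/D². Solving for V: V = ΔP·D²/(32μL) = 1.432e+05·(0.07651)²/(32·0.379·9.81) = 7.046 m/s.
Check: Re = ρVD/μ = 880.4·7.046·0.07651/0.379 = 1252 < 2300, so the laminar assumption holds.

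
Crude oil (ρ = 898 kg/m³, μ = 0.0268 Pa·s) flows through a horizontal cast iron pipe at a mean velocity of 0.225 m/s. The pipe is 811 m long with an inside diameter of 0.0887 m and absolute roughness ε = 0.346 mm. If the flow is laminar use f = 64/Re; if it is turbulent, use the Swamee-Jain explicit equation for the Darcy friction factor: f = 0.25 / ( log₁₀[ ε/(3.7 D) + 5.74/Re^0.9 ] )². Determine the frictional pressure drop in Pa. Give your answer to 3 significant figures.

Reynolds number Re = ρVD/μ = 898 · 0.225 · 0.0887 / 0.0268 = 668.7.
Re < 2300 → laminar flow, so f = 64/Re = 64/668.7 = 0.0957 (the turbulent correlation is not needed).
Darcy-Weisbach: ΔP = f(L/D)(ρV²/2) = 0.0957·(811/0.0887)·(898·0.225²/2) = 0.0957·9143·22.73 = 1.989e+04 Pa.

ΔP ≈ 19900 Pa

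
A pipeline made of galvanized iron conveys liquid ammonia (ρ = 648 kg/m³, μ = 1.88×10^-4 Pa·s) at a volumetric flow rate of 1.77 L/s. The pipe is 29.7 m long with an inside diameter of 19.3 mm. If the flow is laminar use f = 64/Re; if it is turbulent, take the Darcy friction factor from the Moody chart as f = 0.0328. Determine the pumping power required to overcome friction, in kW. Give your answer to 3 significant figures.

Q = 1.77 L/s = 1.77/1000 = 0.00177 m³/s.
Cross-sectional area A = πD²/4 = π(0.0193)²/4 = 0.0002926 m²; mean velocity V = Q/A = 0.00177/0.0002926 = 6.05 m/s.
Reynolds number Re = ρVD/μ = 648 · 6.05 · 0.0193 / 0.000188 = 4.025e+05.
Re > 4000 → turbulent; use the Moody-chart value f = 0.0328.
Darcy-Weisbach: ΔP = f(L/D)(ρV²/2) = 0.0328·(29.7/0.0193)·(648·6.05²/2) = 0.0328·1539·1.186e+04 = 5.986e+05 Pa.
Pumping power P = QΔP = 0.00177·5.986e+05 = 1060 W = 1.06 kW.

P ≈ 1.06 kW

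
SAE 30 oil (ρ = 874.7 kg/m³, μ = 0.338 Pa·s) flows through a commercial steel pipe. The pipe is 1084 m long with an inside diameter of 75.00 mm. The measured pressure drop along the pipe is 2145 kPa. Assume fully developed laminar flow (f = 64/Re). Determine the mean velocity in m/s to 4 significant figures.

For laminar flow, f = 64/Re with Re = ρVD/μ, so Darcy-Weisbach reduces to ΔP = 32μLV/D². Solving for V: V = ΔP·D²/(32μL) = 2.145e+06·(0.075)²/(32·0.338·1084) = 1.029 m/s.
Check: Re = ρVD/μ = 874.7·1.029·0.075/0.338 = 199.7 < 2300, so the laminar assumption holds.

V ≈ 1.029 m/s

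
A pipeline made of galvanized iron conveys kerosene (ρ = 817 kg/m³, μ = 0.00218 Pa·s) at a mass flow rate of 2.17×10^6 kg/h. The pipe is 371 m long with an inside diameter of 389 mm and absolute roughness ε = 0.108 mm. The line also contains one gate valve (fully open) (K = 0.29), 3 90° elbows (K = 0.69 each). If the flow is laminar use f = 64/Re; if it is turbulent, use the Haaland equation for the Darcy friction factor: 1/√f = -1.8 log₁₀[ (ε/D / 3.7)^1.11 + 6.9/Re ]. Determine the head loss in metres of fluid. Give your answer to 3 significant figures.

ṁ = 2.17×10^6 kg/h = 2.17×10^6/3600 = 602.8 kg/s.
A = πD²/4 = π(0.389)²/4 = 0.1188 m²; mean velocity V = ṁ/(ρA) = 602.8/(817 · 0.1188) = 6.208 m/s.
Reynolds number Re = ρVD/μ = 817 · 6.208 · 0.389 / 0.00218 = 9.05e+05.
Re > 4000 → turbulent. Relative roughness ε/D = 0.000108/0.389 = 0.000278. Haaland: 1/√f = -1.8 log₁₀[(0.000278/3.7)^1.11 + 6.9/9.05e+05] = -1.8 log₁₀[2.64e-05 + 7.62e-06] = 8.043, so f = 0.01546.
Total minor-loss coefficient ΣK = 1·0.29 + 3·0.69 = 2.36.
ΔP = [f·L/D + ΣK]·(ρV²/2) = [0.01546·371/0.389 + 2.36]·(817·6.208²/2) = [14.74 + 2.36]·1.574e+04 = 2.693e+05 Pa.
Head loss h_f = ΔP/(ρg) = 2.693e+05/(817·9.81) = 33.6 m.

h_f ≈ 33.6 m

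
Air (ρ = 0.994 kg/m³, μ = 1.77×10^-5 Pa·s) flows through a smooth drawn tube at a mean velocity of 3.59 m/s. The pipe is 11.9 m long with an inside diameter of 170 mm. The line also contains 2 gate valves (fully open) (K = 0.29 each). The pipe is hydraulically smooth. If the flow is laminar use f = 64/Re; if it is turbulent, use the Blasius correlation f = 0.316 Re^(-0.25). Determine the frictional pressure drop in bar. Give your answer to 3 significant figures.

ΔP ≈ 1.41×10^-4 bar

Reynolds number Re = ρVD/μ = 0.994 · 3.59 · 0.17 / 1.77e-05 = 3.427e+04.
Re > 4000 → turbulent. Smooth-pipe (Blasius): f = 0.316 Re^(-0.25) = 0.316/(3.427e+04)^0.25 = 0.02322.
Total minor-loss coefficient ΣK = 2·0.29 = 0.58.
ΔP = [f·L/D + ΣK]·(ρV²/2) = [0.02322·11.9/0.17 + 0.58]·(0.994·3.59²/2) = [1.626 + 0.58]·6.405 = 14.13 Pa.
ΔP = 14.13 Pa = 1.41×10^-4 bar.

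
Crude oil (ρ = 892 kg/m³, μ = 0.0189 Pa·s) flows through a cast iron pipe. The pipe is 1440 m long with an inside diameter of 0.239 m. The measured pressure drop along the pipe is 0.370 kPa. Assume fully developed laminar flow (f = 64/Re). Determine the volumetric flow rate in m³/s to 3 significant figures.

Q ≈ 0.00109 m³/s

For laminar flow, f = 64/Re with Re = ρVD/μ, so Darcy-Weisbach reduces to ΔP = 32μLV/D². Solving for V: V = ΔP·D²/(32μL) = 370·(0.239)²/(32·0.0189·1440) = 0.02427 m/s.
Check: Re = ρVD/μ = 892·0.02427·0.239/0.0189 = 273.7 < 2300, so the laminar assumption holds.
Q = V·A = 0.02427·(π/4·0.239²) = 0.001089 m³/s = 0.00109 m³/s.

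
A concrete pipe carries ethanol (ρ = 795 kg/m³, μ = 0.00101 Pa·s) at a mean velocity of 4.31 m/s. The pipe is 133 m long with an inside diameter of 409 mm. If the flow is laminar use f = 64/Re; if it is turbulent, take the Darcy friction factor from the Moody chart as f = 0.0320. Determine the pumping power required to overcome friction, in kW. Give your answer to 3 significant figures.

Reynolds number Re = ρVD/μ = 795 · 4.31 · 0.409 / 0.00101 = 1.388e+06.
Re > 4000 → turbulent; use the Moody-chart value f = 0.0320.
Darcy-Weisbach: ΔP = f(L/D)(ρV²/2) = 0.032·(133/0.409)·(795·4.31²/2) = 0.032·325.2·7384 = 7.684e+04 Pa.
Q = V·A = 4.31·0.1314 = 0.5663 m³/s.
Pumping power P = QΔP = 0.5663·7.684e+04 = 43510 W = 43.5 kW.

P ≈ 43.5 kW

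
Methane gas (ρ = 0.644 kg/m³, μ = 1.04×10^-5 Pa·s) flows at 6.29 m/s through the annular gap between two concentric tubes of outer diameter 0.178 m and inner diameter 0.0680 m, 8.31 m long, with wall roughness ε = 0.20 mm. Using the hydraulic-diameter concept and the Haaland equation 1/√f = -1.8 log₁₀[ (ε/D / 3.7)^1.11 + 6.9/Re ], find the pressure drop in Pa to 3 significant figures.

ΔP ≈ 25.3 Pa

Hydraulic diameter D_h = 4A/P = D_o - D_i = 0.178 - 0.068 = 0.11 m.
Re = ρVD_h/μ = 0.644·6.29·0.11/1.04e-05 = 4.284e+04.
ε/D_h = 0.0002/0.11 = 0.00182; Haaland gives 1/√f = -1.8 log₁₀[0.000213+0.000161] = 6.17, so f = 0.02627.
ΔP = f(L/D_h)(ρV²/2) = 0.02627·8.31/0.11·12.74 = 25.28 Pa.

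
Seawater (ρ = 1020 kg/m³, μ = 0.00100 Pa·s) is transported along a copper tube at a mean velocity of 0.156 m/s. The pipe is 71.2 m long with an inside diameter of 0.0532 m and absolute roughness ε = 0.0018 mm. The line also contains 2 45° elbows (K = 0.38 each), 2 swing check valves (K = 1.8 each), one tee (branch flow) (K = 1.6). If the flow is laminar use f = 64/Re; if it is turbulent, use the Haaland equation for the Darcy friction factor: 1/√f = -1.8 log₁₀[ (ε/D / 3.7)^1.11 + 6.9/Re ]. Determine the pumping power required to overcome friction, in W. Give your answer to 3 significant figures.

Reynolds number Re = ρVD/μ = 1020 · 0.156 · 0.0532 / 0.001 = 8465.
Re > 4000 → turbulent. Relative roughness ε/D = 1.8e-06/0.0532 = 3.38e-05. Haaland: 1/√f = -1.8 log₁₀[(3.38e-05/3.7)^1.11 + 6.9/8465] = -1.8 log₁₀[2.55e-06 + 0.000815] = 5.557, so f = 0.03238.
Total minor-loss coefficient ΣK = 2·0.38 + 2·1.8 + 1·1.6 = 5.96.
ΔP = [f·L/D + ΣK]·(ρV²/2) = [0.03238·71.2/0.0532 + 5.96]·(1020·0.156²/2) = [43.33 + 5.96]·12.41 = 611.8 Pa.
Q = V·A = 0.156·0.002223 = 0.0003468 m³/s.
Pumping power P = QΔP = 0.0003468·611.8 = 0.2122 W = 0.212 W.

P ≈ 0.212 W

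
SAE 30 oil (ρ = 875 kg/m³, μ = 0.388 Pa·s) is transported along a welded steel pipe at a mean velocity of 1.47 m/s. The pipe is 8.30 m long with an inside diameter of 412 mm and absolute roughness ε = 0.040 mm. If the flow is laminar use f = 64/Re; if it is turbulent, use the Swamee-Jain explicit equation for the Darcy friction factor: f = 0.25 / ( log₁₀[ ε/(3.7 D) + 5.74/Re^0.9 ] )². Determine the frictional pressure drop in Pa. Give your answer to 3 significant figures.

Reynolds number Re = ρVD/μ = 875 · 1.47 · 0.412 / 0.388 = 1366.
Re < 2300 → laminar flow, so f = 64/Re = 64/1366 = 0.04686 (the turbulent correlation is not needed).
Darcy-Weisbach: ΔP = f(L/D)(ρV²/2) = 0.04686·(8.3/0.412)·(875·1.47²/2) = 0.04686·20.15·945.4 = 892.4 Pa.

ΔP ≈ 892 Pa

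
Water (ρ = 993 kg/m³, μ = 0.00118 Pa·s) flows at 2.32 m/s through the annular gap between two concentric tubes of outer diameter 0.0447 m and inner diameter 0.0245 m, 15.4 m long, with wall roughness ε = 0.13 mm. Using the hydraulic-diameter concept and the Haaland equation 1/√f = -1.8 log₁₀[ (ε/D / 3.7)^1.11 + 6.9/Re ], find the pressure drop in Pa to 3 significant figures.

ΔP ≈ 70700 Pa

Hydraulic diameter D_h = 4A/P = D_o - D_i = 0.0447 - 0.0245 = 0.0202 m.
Re = ρVD_h/μ = 993·2.32·0.0202/0.00118 = 3.944e+04.
ε/D_h = 0.00013/0.0202 = 0.00644; Haaland gives 1/√f = -1.8 log₁₀[0.000865+0.000175] = 5.37, so f = 0.03468.
ΔP = f(L/D_h)(ρV²/2) = 0.03468·15.4/0.0202·2672 = 7.066e+04 Pa.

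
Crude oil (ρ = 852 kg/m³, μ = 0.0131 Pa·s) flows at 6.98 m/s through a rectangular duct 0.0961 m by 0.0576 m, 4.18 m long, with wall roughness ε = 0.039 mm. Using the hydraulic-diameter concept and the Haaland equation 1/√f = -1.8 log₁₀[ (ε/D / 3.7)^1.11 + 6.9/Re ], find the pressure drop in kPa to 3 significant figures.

ΔP ≈ 29.1 kPa

Hydraulic diameter D_h = 4A/P = 4·(0.0961·0.0576)/(2·(0.0961+0.0576)) = 0.02214/0.3074 = 0.07203 m.
Re = ρVD_h/μ = 852·6.98·0.07203/0.0131 = 3.27e+04.
ε/D_h = 3.9e-05/0.07203 = 0.000541; Haaland gives 1/√f = -1.8 log₁₀[5.54e-05+0.000211] = 6.434, so f = 0.02416.
ΔP = f(L/D_h)(ρV²/2) = 0.02416·4.18/0.07203·2.075e+04 = 2.91e+04 Pa.
ΔP = 29.1 kPa.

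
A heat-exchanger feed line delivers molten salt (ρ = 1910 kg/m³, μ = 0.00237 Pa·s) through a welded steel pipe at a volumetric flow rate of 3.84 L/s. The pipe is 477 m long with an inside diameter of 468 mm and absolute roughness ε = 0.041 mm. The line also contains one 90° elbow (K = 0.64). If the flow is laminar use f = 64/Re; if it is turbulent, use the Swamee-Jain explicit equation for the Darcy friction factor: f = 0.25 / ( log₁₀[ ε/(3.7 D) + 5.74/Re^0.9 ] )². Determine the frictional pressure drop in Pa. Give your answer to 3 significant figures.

Q = 3.84 L/s = 3.84/1000 = 0.00384 m³/s.
Cross-sectional area A = πD²/4 = π(0.468)²/4 = 0.172 m²; mean velocity V = Q/A = 0.00384/0.172 = 0.02232 m/s.
Reynolds number Re = ρVD/μ = 1910 · 0.02232 · 0.468 / 0.00237 = 8419.
Re > 4000 → turbulent. Relative roughness ε/D = 4.1e-05/0.468 = 8.76e-05. Swamee-Jain: f = 0.25/(log₁₀[8.76e-05/3.7 + 5.74/8419^0.9])² = 0.25/(log₁₀[2.37e-05 + 0.00168])² = 0.25/(-2.768)² = 0.03263.
Total minor-loss coefficient ΣK = 1·0.64 = 0.64.
ΔP = [f·L/D + ΣK]·(ρV²/2) = [0.03263·477/0.468 + 0.64]·(1910·0.02232²/2) = [33.26 + 0.64]·0.4759 = 16.13 Pa.

ΔP ≈ 16.1 Pa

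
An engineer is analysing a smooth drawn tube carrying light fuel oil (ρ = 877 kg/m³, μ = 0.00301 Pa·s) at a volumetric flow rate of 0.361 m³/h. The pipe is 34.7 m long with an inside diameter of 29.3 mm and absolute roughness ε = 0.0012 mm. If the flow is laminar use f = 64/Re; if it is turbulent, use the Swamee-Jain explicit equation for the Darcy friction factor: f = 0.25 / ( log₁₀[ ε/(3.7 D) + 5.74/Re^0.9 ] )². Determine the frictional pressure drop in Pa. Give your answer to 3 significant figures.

Q = 0.361 m³/h = 0.361/3600 = 0.0001003 m³/s.
Cross-sectional area A = πD²/4 = π(0.0293)²/4 = 0.0006743 m²; mean velocity V = Q/A = 0.0001003/0.0006743 = 0.1487 m/s.
Reynolds number Re = ρVD/μ = 877 · 0.1487 · 0.0293 / 0.00301 = 1270.
Re < 2300 → laminar flow, so f = 64/Re = 64/1270 = 0.05041 (the turbulent correlation is not needed).
Darcy-Weisbach: ΔP = f(L/D)(ρV²/2) = 0.05041·(34.7/0.0293)·(877·0.1487²/2) = 0.05041·1184·9.699 = 579 Pa.

ΔP ≈ 579 Pa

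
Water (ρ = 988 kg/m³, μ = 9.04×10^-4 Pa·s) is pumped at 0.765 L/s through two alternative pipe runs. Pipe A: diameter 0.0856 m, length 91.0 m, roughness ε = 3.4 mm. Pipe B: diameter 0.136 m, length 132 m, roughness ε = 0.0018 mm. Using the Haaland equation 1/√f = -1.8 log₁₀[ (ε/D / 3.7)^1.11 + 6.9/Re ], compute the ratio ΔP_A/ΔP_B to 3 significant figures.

Pipe A: V = Q/A = 0.000765/0.005755 = 0.1329 m/s; Re = 1.244e+04; ε/D = 0.0397; Haaland → f = 0.06675; ΔP_A = f(L/D)(ρV²/2) = 619.4 Pa.
Pipe B: V = Q/A = 0.000765/0.01453 = 0.05266 m/s; Re = 7827; ε/D = 1.32e-05; Haaland → f = 0.03308; ΔP_B = f(L/D)(ρV²/2) = 43.99 Pa.
ΔP_A/ΔP_B = 619.4/43.99 = 14.1.

ΔP_A/ΔP_B ≈ 14.1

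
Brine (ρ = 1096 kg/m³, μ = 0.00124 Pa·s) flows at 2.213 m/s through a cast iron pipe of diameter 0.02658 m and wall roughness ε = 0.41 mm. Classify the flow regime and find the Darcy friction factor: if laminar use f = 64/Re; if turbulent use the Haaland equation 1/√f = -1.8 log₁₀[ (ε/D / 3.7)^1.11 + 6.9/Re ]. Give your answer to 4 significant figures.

f ≈ 0.04506

Re = ρVD/μ = 1096·2.213·0.02658/0.00124 = 5.199e+04.
Re > 4000 → turbulent. ε/D = 0.00041/0.02658 = 0.0154; Haaland: 1/√f = -1.8 log₁₀[0.00228 + 0.000133] = 4.711, so f = 0.04506.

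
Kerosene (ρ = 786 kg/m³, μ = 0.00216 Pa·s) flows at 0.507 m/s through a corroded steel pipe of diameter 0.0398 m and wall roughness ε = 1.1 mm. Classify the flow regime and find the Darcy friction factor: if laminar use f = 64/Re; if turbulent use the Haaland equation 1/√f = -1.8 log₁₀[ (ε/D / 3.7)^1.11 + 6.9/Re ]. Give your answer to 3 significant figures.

f ≈ 0.0596

Re = ρVD/μ = 786·0.507·0.0398/0.00216 = 7343.
Re > 4000 → turbulent. ε/D = 0.0011/0.0398 = 0.0276; Haaland: 1/√f = -1.8 log₁₀[0.00436 + 0.00094] = 4.097, so f = 0.05959.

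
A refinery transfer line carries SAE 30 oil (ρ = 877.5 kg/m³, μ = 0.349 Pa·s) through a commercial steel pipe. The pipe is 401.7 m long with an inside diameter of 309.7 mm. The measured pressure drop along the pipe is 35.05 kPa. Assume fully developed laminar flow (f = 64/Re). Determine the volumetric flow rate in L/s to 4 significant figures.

For laminar flow, f = 64/Re with Re = ρVD/μ, so Darcy-Weisbach reduces to ΔP = 32μLV/D². Solving for V: V = ΔP·D²/(32μL) = 3.505e+04·(0.3097)²/(32·0.349·401.7) = 0.7494 m/s.
Check: Re = ρVD/μ = 877.5·0.7494·0.3097/0.349 = 583.5 < 2300, so the laminar assumption holds.
Q = V·A = 0.7494·(π/4·0.3097²) = 0.05645 m³/s = 56.45 L/s.

Q ≈ 56.45 L/s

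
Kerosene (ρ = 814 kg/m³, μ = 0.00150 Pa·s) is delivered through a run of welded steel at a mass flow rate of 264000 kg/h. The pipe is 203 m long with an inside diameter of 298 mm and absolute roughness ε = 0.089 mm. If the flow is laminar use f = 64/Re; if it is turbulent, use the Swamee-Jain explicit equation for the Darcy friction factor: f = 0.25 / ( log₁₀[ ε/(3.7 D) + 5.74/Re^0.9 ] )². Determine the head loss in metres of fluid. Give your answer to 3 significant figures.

ṁ = 264000 kg/h = 264000/3600 = 73.33 kg/s.
A = πD²/4 = π(0.298)²/4 = 0.06975 m²; mean velocity V = ṁ/(ρA) = 73.33/(814 · 0.06975) = 1.292 m/s.
Reynolds number Re = ρVD/μ = 814 · 1.292 · 0.298 / 0.0015 = 2.089e+05.
Re > 4000 → turbulent. Relative roughness ε/D = 8.9e-05/0.298 = 0.000299. Swamee-Jain: f = 0.25/(log₁₀[0.000299/3.7 + 5.74/2.089e+05^0.9])² = 0.25/(log₁₀[8.07e-05 + 9.35e-05])² = 0.25/(-3.759)² = 0.01769.
Darcy-Weisbach: ΔP = f(L/D)(ρV²/2) = 0.01769·(203/0.298)·(814·1.292²/2) = 0.01769·681.2·679.1 = 8185 Pa.
Head loss h_f = ΔP/(ρg) = 8185/(814·9.81) = 1.03 m.

h_f ≈ 1.03 m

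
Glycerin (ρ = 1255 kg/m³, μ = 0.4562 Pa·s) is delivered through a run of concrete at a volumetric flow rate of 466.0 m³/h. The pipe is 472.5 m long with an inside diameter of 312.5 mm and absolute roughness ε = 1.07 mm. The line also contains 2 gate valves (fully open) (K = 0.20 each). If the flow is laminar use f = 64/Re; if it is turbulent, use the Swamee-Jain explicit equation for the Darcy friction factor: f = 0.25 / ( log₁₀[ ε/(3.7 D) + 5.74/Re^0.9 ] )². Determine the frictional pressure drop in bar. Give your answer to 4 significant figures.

ΔP ≈ 1.199 bar

Q = 466.0 m³/h = 466.0/3600 = 0.1294 m³/s.
Cross-sectional area A = πD²/4 = π(0.3125)²/4 = 0.0767 m²; mean velocity V = Q/A = 0.1294/0.0767 = 1.688 m/s.
Reynolds number Re = ρVD/μ = 1255 · 1.688 · 0.3125 / 0.456 = 1451.
Re < 2300 → laminar flow, so f = 64/Re = 64/1451 = 0.04411 (the turbulent correlation is not needed).
Total minor-loss coefficient ΣK = 2·0.2 = 0.4.
ΔP = [f·L/D + ΣK]·(ρV²/2) = [0.04411·472.5/0.3125 + 0.4]·(1255·1.688²/2) = [66.7 + 0.4]·1787 = 1.199e+05 Pa.
ΔP = 1.199e+05 Pa = 1.199 bar.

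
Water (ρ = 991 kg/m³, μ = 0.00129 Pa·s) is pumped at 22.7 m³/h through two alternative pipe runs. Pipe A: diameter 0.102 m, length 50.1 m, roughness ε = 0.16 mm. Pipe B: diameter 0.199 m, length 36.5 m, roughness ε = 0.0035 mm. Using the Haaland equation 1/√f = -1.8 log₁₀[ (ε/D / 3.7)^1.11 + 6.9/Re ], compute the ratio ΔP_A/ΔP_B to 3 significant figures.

Pipe A: V = Q/A = 0.006306/0.008171 = 0.7717 m/s; Re = 6.047e+04; ε/D = 0.00157; Haaland → f = 0.02476; ΔP_A = f(L/D)(ρV²/2) = 3588 Pa.
Pipe B: V = Q/A = 0.006306/0.0311 = 0.2027 m/s; Re = 3.099e+04; ε/D = 1.76e-05; Haaland → f = 0.02317; ΔP_B = f(L/D)(ρV²/2) = 86.54 Pa.
ΔP_A/ΔP_B = 3588/86.54 = 41.5.

ΔP_A/ΔP_B ≈ 41.5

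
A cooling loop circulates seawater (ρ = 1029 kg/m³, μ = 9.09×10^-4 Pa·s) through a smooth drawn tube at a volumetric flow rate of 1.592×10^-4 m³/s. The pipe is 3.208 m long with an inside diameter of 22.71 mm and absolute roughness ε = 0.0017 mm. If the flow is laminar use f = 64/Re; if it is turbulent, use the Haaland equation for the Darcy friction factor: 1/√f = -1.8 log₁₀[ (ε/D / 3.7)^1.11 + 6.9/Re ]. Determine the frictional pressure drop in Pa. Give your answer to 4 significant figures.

Cross-sectional area A = πD²/4 = π(0.02271)²/4 = 0.0004051 m²; mean velocity V = Q/A = 0.0001592/0.0004051 = 0.393 m/s.
Reynolds number Re = ρVD/μ = 1029 · 0.393 · 0.02271 / 0.000909 = 1.01e+04.
Re > 4000 → turbulent. Relative roughness ε/D = 1.7e-06/0.02271 = 7.49e-05. Haaland: 1/√f = -1.8 log₁₀[(7.49e-05/3.7)^1.11 + 6.9/1.01e+04] = -1.8 log₁₀[6.16e-06 + 0.000683] = 5.691, so f = 0.03087.
Darcy-Weisbach: ΔP = f(L/D)(ρV²/2) = 0.03087·(3.208/0.02271)·(1029·0.393²/2) = 0.03087·141.3·79.47 = 346.6 Pa.

ΔP ≈ 346.6 Pa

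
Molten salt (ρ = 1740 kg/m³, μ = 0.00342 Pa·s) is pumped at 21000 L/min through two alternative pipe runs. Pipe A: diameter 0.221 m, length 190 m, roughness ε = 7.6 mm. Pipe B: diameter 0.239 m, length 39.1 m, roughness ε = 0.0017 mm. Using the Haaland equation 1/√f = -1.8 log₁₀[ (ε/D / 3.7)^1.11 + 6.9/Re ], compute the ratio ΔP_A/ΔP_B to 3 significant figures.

Pipe A: V = Q/A = 0.35/0.03836 = 9.124 m/s; Re = 1.026e+06; ε/D = 0.0344; Haaland → f = 0.06071; ΔP_A = f(L/D)(ρV²/2) = 3.78e+06 Pa.
Pipe B: V = Q/A = 0.35/0.04486 = 7.802 m/s; Re = 9.486e+05; ε/D = 7.11e-06; Haaland → f = 0.01181; ΔP_B = f(L/D)(ρV²/2) = 1.023e+05 Pa.
ΔP_A/ΔP_B = 3.78e+06/1.023e+05 = 36.9.

ΔP_A/ΔP_B ≈ 36.9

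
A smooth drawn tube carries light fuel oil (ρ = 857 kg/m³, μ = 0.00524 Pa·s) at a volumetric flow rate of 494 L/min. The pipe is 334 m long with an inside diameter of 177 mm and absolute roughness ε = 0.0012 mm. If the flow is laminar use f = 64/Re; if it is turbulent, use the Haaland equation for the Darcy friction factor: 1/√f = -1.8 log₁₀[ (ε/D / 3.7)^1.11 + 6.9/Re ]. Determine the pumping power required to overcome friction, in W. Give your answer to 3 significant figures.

Q = 494 L/min = 494/60000 = 0.008233 m³/s.
Cross-sectional area A = πD²/4 = π(0.177)²/4 = 0.02461 m²; mean velocity V = Q/A = 0.008233/0.02461 = 0.3346 m/s.
Reynolds number Re = ρVD/μ = 857 · 0.3346 · 0.177 / 0.00524 = 9686.
Re > 4000 → turbulent. Relative roughness ε/D = 1.2e-06/0.177 = 6.78e-06. Haaland: 1/√f = -1.8 log₁₀[(6.78e-06/3.7)^1.11 + 6.9/9686] = -1.8 log₁₀[4.28e-07 + 0.000712] = 5.665, so f = 0.03116.
Darcy-Weisbach: ΔP = f(L/D)(ρV²/2) = 0.03116·(334/0.177)·(857·0.3346²/2) = 0.03116·1887·47.98 = 2821 Pa.
Pumping power P = QΔP = 0.008233·2821 = 23.23 W = 23.2 W.

P ≈ 23.2 W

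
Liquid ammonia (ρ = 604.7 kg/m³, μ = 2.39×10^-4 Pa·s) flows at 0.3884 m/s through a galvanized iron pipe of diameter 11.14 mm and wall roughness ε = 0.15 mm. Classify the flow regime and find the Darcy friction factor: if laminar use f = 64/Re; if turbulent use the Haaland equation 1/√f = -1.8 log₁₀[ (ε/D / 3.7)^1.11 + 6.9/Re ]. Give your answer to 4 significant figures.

f ≈ 0.04614

Re = ρVD/μ = 604.7·0.3884·0.01114/0.000239 = 1.095e+04.
Re > 4000 → turbulent. ε/D = 0.00015/0.01114 = 0.0135; Haaland: 1/√f = -1.8 log₁₀[0.00196 + 0.00063] = 4.655, so f = 0.04614.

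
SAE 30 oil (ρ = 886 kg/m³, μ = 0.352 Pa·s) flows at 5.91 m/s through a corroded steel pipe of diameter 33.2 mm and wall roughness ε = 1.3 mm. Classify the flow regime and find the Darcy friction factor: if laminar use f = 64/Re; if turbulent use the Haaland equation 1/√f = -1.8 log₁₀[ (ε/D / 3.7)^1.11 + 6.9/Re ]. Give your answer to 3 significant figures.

f ≈ 0.130

Re = ρVD/μ = 886·5.91·0.0332/0.352 = 493.9.
Re < 2300 → laminar, so f = 64/Re = 0.1296 (roughness is irrelevant in laminar flow).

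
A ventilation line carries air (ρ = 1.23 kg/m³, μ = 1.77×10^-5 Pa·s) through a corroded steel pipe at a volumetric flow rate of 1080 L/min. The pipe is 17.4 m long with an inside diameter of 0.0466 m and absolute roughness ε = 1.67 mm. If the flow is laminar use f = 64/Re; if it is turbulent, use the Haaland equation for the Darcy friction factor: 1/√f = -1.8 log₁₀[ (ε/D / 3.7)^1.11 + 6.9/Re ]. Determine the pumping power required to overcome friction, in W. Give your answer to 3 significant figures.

P ≈ 28.8 W

Q = 1080 L/min = 1080/60000 = 0.018 m³/s.
Cross-sectional area A = πD²/4 = π(0.0466)²/4 = 0.001706 m²; mean velocity V = Q/A = 0.018/0.001706 = 10.55 m/s.
Reynolds number Re = ρVD/μ = 1.23 · 10.55 · 0.0466 / 1.77e-05 = 3.418e+04.
Re > 4000 → turbulent. Relative roughness ε/D = 0.00167/0.0466 = 0.0358. Haaland: 1/√f = -1.8 log₁₀[(0.0358/3.7)^1.11 + 6.9/3.418e+04] = -1.8 log₁₀[0.00582 + 0.000202] = 3.997, so f = 0.06259.
Darcy-Weisbach: ΔP = f(L/D)(ρV²/2) = 0.06259·(17.4/0.0466)·(1.23·10.55²/2) = 0.06259·373.4·68.5 = 1601 Pa.
Pumping power P = QΔP = 0.018·1601 = 28.82 W = 28.8 W.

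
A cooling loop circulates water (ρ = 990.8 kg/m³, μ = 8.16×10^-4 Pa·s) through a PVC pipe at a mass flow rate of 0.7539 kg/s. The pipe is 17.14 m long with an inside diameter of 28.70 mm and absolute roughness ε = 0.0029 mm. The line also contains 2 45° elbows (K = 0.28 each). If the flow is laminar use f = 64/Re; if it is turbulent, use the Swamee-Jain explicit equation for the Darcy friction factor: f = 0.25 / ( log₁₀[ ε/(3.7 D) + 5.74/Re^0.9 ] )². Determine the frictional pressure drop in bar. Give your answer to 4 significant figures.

A = πD²/4 = π(0.0287)²/4 = 0.0006469 m²; mean velocity V = ṁ/(ρA) = 0.7539/(990.8 · 0.0006469) = 1.176 m/s.
Reynolds number Re = ρVD/μ = 990.8 · 1.176 · 0.0287 / 0.000816 = 4.099e+04.
Re > 4000 → turbulent. Relative roughness ε/D = 2.9e-06/0.0287 = 0.000101. Swamee-Jain: f = 0.25/(log₁₀[0.000101/3.7 + 5.74/4.099e+04^0.9])² = 0.25/(log₁₀[2.73e-05 + 0.000405])² = 0.25/(-3.364)² = 0.02209.
Total minor-loss coefficient ΣK = 2·0.28 = 0.56.
ΔP = [f·L/D + ΣK]·(ρV²/2) = [0.02209·17.14/0.0287 + 0.56]·(990.8·1.176²/2) = [13.19 + 0.56]·685.3 = 9425 Pa.
ΔP = 9425 Pa = 0.09425 bar.

ΔP ≈ 0.09425 bar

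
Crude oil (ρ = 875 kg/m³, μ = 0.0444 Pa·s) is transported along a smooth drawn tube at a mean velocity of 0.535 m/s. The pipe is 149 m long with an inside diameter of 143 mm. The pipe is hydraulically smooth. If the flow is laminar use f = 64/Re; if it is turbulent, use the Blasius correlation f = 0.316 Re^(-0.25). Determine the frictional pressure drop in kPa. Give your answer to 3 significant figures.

ΔP ≈ 5.54 kPa

Reynolds number Re = ρVD/μ = 875 · 0.535 · 0.143 / 0.0444 = 1508.
Re < 2300 → laminar flow, so f = 64/Re = 64/1508 = 0.04245 (the turbulent correlation is not needed).
Darcy-Weisbach: ΔP = f(L/D)(ρV²/2) = 0.04245·(149/0.143)·(875·0.535²/2) = 0.04245·1042·125.2 = 5539 Pa.
ΔP = 5539 Pa = 5.54 kPa.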